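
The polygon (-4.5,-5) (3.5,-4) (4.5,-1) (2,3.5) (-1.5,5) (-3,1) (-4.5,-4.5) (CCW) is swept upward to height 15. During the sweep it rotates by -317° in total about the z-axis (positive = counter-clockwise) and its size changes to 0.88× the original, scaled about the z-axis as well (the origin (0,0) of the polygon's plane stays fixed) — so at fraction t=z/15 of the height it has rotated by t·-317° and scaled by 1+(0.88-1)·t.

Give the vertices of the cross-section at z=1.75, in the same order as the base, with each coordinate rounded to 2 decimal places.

Cross-section at z=1.75: (-6.51,-1.27) (0.38,-5.23) (2.95,-3.46) (3.65,1.57) (1.78,4.83) (-1.77,2.57) (-6.21,-0.88)

t = z/height = 1.75/15 = 0.116667
s = 1 + (scale-1)·z/height = 1 + (0.88-1)·1.75/15 = 0.986000
θ = twist·z/height = -317°·1.75/15 = -36.9833° = -0.645481 rad
cos θ = 0.798811, sin θ = -0.601583 (intermediates below are computed at full precision and shown rounded to 5 d.p.)
v1: (-4.5,-5) → rotate → (-6.60256,-1.28693) → ×s → (-6.51012,-1.26891) → (-6.51,-1.27)
v2: (3.5,-4) → rotate → (0.38951,-5.30078) → ×s → (0.38405,-5.22657) → (0.38,-5.23)
v3: (4.5,-1) → rotate → (2.99306,-3.50593) → ×s → (2.95116,-3.45685) → (2.95,-3.46)
v4: (2,3.5) → rotate → (3.70316,1.59267) → ×s → (3.65132,1.57037) → (3.65,1.57)
v5: (-1.5,5) → rotate → (1.80970,4.89643) → ×s → (1.78436,4.82788) → (1.78,4.83)
v6: (-3,1) → rotate → (-1.79485,2.60356) → ×s → (-1.76972,2.56711) → (-1.77,2.57)
v7: (-4.5,-4.5) → rotate → (-6.30177,-0.88753) → ×s → (-6.21354,-0.87510) → (-6.21,-0.88)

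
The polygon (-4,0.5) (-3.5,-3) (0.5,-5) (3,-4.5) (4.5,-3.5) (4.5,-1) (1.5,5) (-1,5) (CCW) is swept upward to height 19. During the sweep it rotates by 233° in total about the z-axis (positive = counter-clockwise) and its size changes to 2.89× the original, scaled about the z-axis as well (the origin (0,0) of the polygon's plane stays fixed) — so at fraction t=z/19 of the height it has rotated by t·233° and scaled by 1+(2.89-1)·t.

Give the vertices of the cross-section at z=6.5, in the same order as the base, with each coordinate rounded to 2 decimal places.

Cross-section at z=6.5: (-1.99,-6.33) (3.83,-6.55) (8.25,-0.66) (8.17,3.54) (6.99,6.26) (2.94,7.00) (-7.66,3.90) (-8.39,-0.15)

t = z/height = 6.5/19 = 0.342105
s = 1 + (scale-1)·z/height = 1 + (2.89-1)·6.5/19 = 1.646579
θ = twist·z/height = 233°·6.5/19 = 79.7105° = 1.391211 rad
cos θ = 0.178621, sin θ = 0.983918 (intermediates below are computed at full precision and shown rounded to 5 d.p.)
v1: (-4,0.5) → rotate → (-1.20644,-3.84636) → ×s → (-1.98651,-6.33334) → (-1.99,-6.33)
v2: (-3.5,-3) → rotate → (2.32658,-3.97958) → ×s → (3.83090,-6.55269) → (3.83,-6.55)
v3: (0.5,-5) → rotate → (5.00890,-0.40115) → ×s → (8.24755,-0.66052) → (8.25,-0.66)
v4: (3,-4.5) → rotate → (4.96349,2.14796) → ×s → (8.17279,3.53678) → (8.17,3.54)
v5: (4.5,-3.5) → rotate → (4.24751,3.80246) → ×s → (6.99386,6.26104) → (6.99,6.26)
v6: (4.5,-1) → rotate → (1.78771,4.24901) → ×s → (2.94361,6.99633) → (2.94,7.00)
v7: (1.5,5) → rotate → (-4.65166,2.36898) → ×s → (-7.65932,3.90072) → (-7.66,3.90)
v8: (-1,5) → rotate → (-5.09821,-0.09081) → ×s → (-8.39461,-0.14953) → (-8.39,-0.15)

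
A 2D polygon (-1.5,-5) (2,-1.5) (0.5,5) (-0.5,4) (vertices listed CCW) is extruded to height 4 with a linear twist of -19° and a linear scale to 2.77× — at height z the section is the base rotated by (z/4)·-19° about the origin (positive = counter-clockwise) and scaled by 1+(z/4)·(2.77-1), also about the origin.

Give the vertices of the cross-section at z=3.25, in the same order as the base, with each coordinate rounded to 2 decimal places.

t = z/height = 3.25/4 = 0.8125
s = 1 + (scale-1)·z/height = 1 + (2.77-1)·3.25/4 = 2.438125
θ = twist·z/height = -19°·3.25/4 = -15.4375° = -0.269435 rad
cos θ = 0.963921, sin θ = -0.266187 (intermediates below are computed at full precision and shown rounded to 5 d.p.)
v1: (-1.5,-5) → rotate → (-2.77682,-4.42033) → ×s → (-6.77023,-10.77731) → (-6.77,-10.78)
v2: (2,-1.5) → rotate → (1.52856,-1.97826) → ×s → (3.72683,-4.82324) → (3.73,-4.82)
v3: (0.5,5) → rotate → (1.81290,4.68651) → ×s → (4.42007,11.42631) → (4.42,11.43)
v4: (-0.5,4) → rotate → (0.58279,3.98878) → ×s → (1.42091,9.72514) → (1.42,9.73)

Cross-section at z=3.25: (-6.77,-10.78) (3.73,-4.82) (4.42,11.43) (1.42,9.73)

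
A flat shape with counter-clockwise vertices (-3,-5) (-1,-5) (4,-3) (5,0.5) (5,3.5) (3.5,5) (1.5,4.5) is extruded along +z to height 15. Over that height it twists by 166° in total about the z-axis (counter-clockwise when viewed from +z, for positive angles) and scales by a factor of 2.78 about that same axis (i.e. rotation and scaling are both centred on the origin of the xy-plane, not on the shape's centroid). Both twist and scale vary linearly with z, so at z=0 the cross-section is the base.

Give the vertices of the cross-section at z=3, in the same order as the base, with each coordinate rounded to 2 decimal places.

t = z/height = 3/15 = 0.2
s = 1 + (scale-1)·z/height = 1 + (2.78-1)·3/15 = 1.356000
θ = twist·z/height = 166°·3/15 = 33.2000° = 0.579449 rad
cos θ = 0.836764, sin θ = 0.547563 (intermediates below are computed at full precision and shown rounded to 5 d.p.)
v1: (-3,-5) → rotate → (0.22752,-5.82651) → ×s → (0.30852,-7.90075) → (0.31,-7.90)
v2: (-1,-5) → rotate → (1.90105,-4.73138) → ×s → (2.57783,-6.41576) → (2.58,-6.42)
v3: (4,-3) → rotate → (4.98975,-0.32004) → ×s → (6.76610,-0.43397) → (6.77,-0.43)
v4: (5,0.5) → rotate → (3.91004,3.15620) → ×s → (5.30201,4.27980) → (5.30,4.28)
v5: (5,3.5) → rotate → (2.26735,5.66649) → ×s → (3.07453,7.68376) → (3.07,7.68)
v6: (3.5,5) → rotate → (0.19086,6.10029) → ×s → (0.25880,8.27200) → (0.26,8.27)
v7: (1.5,4.5) → rotate → (-1.20889,4.58678) → ×s → (-1.63925,6.21968) → (-1.64,6.22)

Cross-section at z=3: (0.31,-7.90) (2.58,-6.42) (6.77,-0.43) (5.30,4.28) (3.07,7.68) (0.26,8.27) (-1.64,6.22)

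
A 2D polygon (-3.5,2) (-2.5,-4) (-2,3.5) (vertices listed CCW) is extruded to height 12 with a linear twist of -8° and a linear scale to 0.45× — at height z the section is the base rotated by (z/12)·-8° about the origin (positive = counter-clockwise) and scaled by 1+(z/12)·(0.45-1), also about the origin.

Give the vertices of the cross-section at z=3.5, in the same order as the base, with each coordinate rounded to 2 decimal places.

Cross-section at z=3.5: (-2.87,1.80) (-2.23,-3.27) (-1.56,3.00)

t = z/height = 3.5/12 = 0.291667
s = 1 + (scale-1)·z/height = 1 + (0.45-1)·3.5/12 = 0.839583
θ = twist·z/height = -8°·3.5/12 = -2.3333° = -0.040724 rad
cos θ = 0.999171, sin θ = -0.040713 (intermediates below are computed at full precision and shown rounded to 5 d.p.)
v1: (-3.5,2) → rotate → (-3.41567,2.14084) → ×s → (-2.86774,1.79741) → (-2.87,1.80)
v2: (-2.5,-4) → rotate → (-2.66078,-3.89490) → ×s → (-2.23395,-3.27009) → (-2.23,-3.27)
v3: (-2,3.5) → rotate → (-1.85585,3.57852) → ×s → (-1.55814,3.00447) → (-1.56,3.00)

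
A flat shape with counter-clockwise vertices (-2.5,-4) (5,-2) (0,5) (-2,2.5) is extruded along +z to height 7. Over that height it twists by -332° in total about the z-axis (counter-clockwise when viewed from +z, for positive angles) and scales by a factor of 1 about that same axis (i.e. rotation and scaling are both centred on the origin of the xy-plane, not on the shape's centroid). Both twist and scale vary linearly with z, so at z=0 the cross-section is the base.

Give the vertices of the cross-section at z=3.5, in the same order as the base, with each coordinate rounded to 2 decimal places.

t = z/height = 3.5/7 = 0.5
s = 1 + (scale-1)·z/height = 1 + (1-1)·3.5/7 = 1.000000
θ = twist·z/height = -332°·3.5/7 = -166.0000° = -2.897247 rad
cos θ = -0.970296, sin θ = -0.241922 (intermediates below are computed at full precision and shown rounded to 5 d.p.)
v1: (-2.5,-4) → rotate → (1.45805,4.48599) → ×s → (1.45805,4.48599) → (1.46,4.49)
v2: (5,-2) → rotate → (-5.33532,0.73098) → ×s → (-5.33532,0.73098) → (-5.34,0.73)
v3: (0,5) → rotate → (1.20961,-4.85148) → ×s → (1.20961,-4.85148) → (1.21,-4.85)
v4: (-2,2.5) → rotate → (2.54540,-1.94190) → ×s → (2.54540,-1.94190) → (2.55,-1.94)

Cross-section at z=3.5: (1.46,4.49) (-5.34,0.73) (1.21,-4.85) (2.55,-1.94)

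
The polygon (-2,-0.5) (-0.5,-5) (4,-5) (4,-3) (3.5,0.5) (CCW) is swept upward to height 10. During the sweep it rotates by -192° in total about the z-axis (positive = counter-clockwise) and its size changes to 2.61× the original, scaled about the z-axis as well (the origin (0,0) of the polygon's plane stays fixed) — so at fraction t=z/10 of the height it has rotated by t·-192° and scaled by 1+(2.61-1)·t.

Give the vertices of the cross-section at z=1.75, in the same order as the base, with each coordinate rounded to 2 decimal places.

Cross-section at z=1.75: (-2.49,0.88) (-4.08,-4.98) (0.72,-8.18) (2.14,-6.04) (4.09,-1.95)

t = z/height = 1.75/10 = 0.175
s = 1 + (scale-1)·z/height = 1 + (2.61-1)·1.75/10 = 1.281750
θ = twist·z/height = -192°·1.75/10 = -33.6000° = -0.586431 rad
cos θ = 0.832921, sin θ = -0.553392 (intermediates below are computed at full precision and shown rounded to 5 d.p.)
v1: (-2,-0.5) → rotate → (-1.94254,0.69032) → ×s → (-2.48985,0.88482) → (-2.49,0.88)
v2: (-0.5,-5) → rotate → (-3.18342,-3.88791) → ×s → (-4.08035,-4.98333) → (-4.08,-4.98)
v3: (4,-5) → rotate → (0.56473,-6.37817) → ×s → (0.72384,-8.17522) → (0.72,-8.18)
v4: (4,-3) → rotate → (1.67151,-4.71233) → ×s → (2.14246,-6.04003) → (2.14,-6.04)
v5: (3.5,0.5) → rotate → (3.19192,-1.52041) → ×s → (4.09124,-1.94879) → (4.09,-1.95)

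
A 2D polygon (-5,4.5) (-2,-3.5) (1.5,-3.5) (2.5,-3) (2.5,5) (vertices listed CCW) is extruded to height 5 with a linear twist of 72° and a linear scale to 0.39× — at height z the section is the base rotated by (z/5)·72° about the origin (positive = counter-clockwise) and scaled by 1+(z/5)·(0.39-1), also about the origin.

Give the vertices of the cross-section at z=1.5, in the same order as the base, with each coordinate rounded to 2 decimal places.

Cross-section at z=1.5: (-5.15,1.91) (-0.47,-3.26) (2.19,-2.21) (2.80,-1.53) (0.40,4.55)

t = z/height = 1.5/5 = 0.3
s = 1 + (scale-1)·z/height = 1 + (0.39-1)·1.5/5 = 0.817000
θ = twist·z/height = 72°·1.5/5 = 21.6000° = 0.376991 rad
cos θ = 0.929776, sin θ = 0.368125 (intermediates below are computed at full precision and shown rounded to 5 d.p.)
v1: (-5,4.5) → rotate → (-6.30544,2.34337) → ×s → (-5.15155,1.91453) → (-5.15,1.91)
v2: (-2,-3.5) → rotate → (-0.57112,-3.99047) → ×s → (-0.46660,-3.26021) → (-0.47,-3.26)
v3: (1.5,-3.5) → rotate → (2.68310,-2.70203) → ×s → (2.19209,-2.20756) → (2.19,-2.21)
v4: (2.5,-3) → rotate → (3.42881,-1.86902) → ×s → (2.80134,-1.52699) → (2.80,-1.53)
v5: (2.5,5) → rotate → (0.48382,5.56919) → ×s → (0.39528,4.55003) → (0.40,4.55)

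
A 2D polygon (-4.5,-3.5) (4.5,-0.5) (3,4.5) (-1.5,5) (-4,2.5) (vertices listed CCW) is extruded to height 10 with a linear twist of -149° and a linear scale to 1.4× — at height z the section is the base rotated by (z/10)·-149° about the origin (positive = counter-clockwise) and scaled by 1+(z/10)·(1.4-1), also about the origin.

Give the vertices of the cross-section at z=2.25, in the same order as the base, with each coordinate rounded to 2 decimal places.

Cross-section at z=2.25: (-6.20,-0.47) (3.79,-3.16) (5.44,2.28) (1.65,5.45) (-2.13,4.68)

t = z/height = 2.25/10 = 0.225
s = 1 + (scale-1)·z/height = 1 + (1.4-1)·2.25/10 = 1.090000
θ = twist·z/height = -149°·2.25/10 = -33.5250° = -0.585122 rad
cos θ = 0.833645, sin θ = -0.552301 (intermediates below are computed at full precision and shown rounded to 5 d.p.)
v1: (-4.5,-3.5) → rotate → (-5.68445,-0.43240) → ×s → (-6.19606,-0.47132) → (-6.20,-0.47)
v2: (4.5,-0.5) → rotate → (3.47525,-2.90218) → ×s → (3.78802,-3.16337) → (3.79,-3.16)
v3: (3,4.5) → rotate → (4.98629,2.09450) → ×s → (5.43505,2.28300) → (5.44,2.28)
v4: (-1.5,5) → rotate → (1.51104,4.99668) → ×s → (1.64703,5.44638) → (1.65,5.45)
v5: (-4,2.5) → rotate → (-1.95383,4.29332) → ×s → (-2.12967,4.67971) → (-2.13,4.68)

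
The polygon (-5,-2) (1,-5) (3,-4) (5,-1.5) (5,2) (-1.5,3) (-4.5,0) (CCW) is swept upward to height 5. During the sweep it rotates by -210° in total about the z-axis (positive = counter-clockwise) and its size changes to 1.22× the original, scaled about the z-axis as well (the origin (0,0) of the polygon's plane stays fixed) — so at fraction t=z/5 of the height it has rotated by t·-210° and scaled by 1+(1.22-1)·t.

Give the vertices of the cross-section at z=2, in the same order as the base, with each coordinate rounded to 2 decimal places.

t = z/height = 2/5 = 0.4
s = 1 + (scale-1)·z/height = 1 + (1.22-1)·2/5 = 1.088000
θ = twist·z/height = -210°·2/5 = -84.0000° = -1.466077 rad
cos θ = 0.104528, sin θ = -0.994522 (intermediates below are computed at full precision and shown rounded to 5 d.p.)
v1: (-5,-2) → rotate → (-2.51169,4.76355) → ×s → (-2.73271,5.18275) → (-2.73,5.18)
v2: (1,-5) → rotate → (-4.86808,-1.51716) → ×s → (-5.29647,-1.65067) → (-5.30,-1.65)
v3: (3,-4) → rotate → (-3.66450,-3.40168) → ×s → (-3.98698,-3.70103) → (-3.99,-3.70)
v4: (5,-1.5) → rotate → (-0.96914,-5.12940) → ×s → (-1.05442,-5.58079) → (-1.05,-5.58)
v5: (5,2) → rotate → (2.51169,-4.76355) → ×s → (2.73271,-5.18275) → (2.73,-5.18)
v6: (-1.5,3) → rotate → (2.82677,1.80537) → ×s → (3.07553,1.96424) → (3.08,1.96)
v7: (-4.5,0) → rotate → (-0.47038,4.47535) → ×s → (-0.51177,4.86918) → (-0.51,4.87)

Cross-section at z=2: (-2.73,5.18) (-5.30,-1.65) (-3.99,-3.70) (-1.05,-5.58) (2.73,-5.18) (3.08,1.96) (-0.51,4.87)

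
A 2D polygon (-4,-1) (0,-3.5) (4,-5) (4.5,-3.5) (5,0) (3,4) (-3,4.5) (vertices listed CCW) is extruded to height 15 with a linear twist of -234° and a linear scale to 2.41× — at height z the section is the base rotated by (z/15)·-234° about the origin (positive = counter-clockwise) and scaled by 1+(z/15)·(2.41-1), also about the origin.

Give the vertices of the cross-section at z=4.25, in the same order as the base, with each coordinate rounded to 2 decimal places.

Cross-section at z=4.25: (-3.53,4.56) (-4.49,-1.97) (-4.16,-7.94) (-1.95,-7.74) (2.81,-6.41) (6.81,-1.59) (4.08,6.38)

t = z/height = 4.25/15 = 0.283333
s = 1 + (scale-1)·z/height = 1 + (2.41-1)·4.25/15 = 1.399500
θ = twist·z/height = -234°·4.25/15 = -66.3000° = -1.157153 rad
cos θ = 0.401948, sin θ = -0.915663 (intermediates below are computed at full precision and shown rounded to 5 d.p.)
v1: (-4,-1) → rotate → (-2.52345,3.26070) → ×s → (-3.53157,4.56335) → (-3.53,4.56)
v2: (0,-3.5) → rotate → (-3.20482,-1.40682) → ×s → (-4.48514,-1.96884) → (-4.49,-1.97)
v3: (4,-5) → rotate → (-2.97052,-5.67239) → ×s → (-4.15725,-7.93851) → (-4.16,-7.94)
v4: (4.5,-3.5) → rotate → (-1.39605,-5.52730) → ×s → (-1.95378,-7.73545) → (-1.95,-7.74)
v5: (5,0) → rotate → (2.00974,-4.57831) → ×s → (2.81263,-6.40735) → (2.81,-6.41)
v6: (3,4) → rotate → (4.86849,-1.13920) → ×s → (6.81346,-1.59431) → (6.81,-1.59)
v7: (-3,4.5) → rotate → (2.91464,4.55575) → ×s → (4.07904,6.37578) → (4.08,6.38)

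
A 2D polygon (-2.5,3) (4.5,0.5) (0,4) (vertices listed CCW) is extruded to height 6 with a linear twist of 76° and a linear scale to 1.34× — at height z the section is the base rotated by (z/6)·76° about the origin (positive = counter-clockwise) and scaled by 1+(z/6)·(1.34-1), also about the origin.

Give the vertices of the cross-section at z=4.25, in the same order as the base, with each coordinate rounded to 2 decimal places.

Cross-section at z=4.25: (-4.84,-0.31) (2.79,4.87) (-4.01,2.93)

t = z/height = 4.25/6 = 0.708333
s = 1 + (scale-1)·z/height = 1 + (1.34-1)·4.25/6 = 1.240833
θ = twist·z/height = 76°·4.25/6 = 53.8333° = 0.939569 rad
cos θ = 0.590136, sin θ = 0.807304 (intermediates below are computed at full precision and shown rounded to 5 d.p.)
v1: (-2.5,3) → rotate → (-3.89725,-0.24785) → ×s → (-4.83584,-0.30754) → (-4.84,-0.31)
v2: (4.5,0.5) → rotate → (2.25196,3.92794) → ×s → (2.79431,4.87391) → (2.79,4.87)
v3: (0,4) → rotate → (-3.22922,2.36054) → ×s → (-4.00692,2.92904) → (-4.01,2.93)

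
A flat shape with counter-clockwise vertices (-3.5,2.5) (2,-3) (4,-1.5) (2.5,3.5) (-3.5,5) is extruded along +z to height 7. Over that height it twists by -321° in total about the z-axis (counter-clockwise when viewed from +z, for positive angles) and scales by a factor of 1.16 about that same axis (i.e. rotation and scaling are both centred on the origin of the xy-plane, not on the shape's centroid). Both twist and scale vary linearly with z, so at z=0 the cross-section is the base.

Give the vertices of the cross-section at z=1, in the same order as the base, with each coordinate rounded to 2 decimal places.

t = z/height = 1/7 = 0.142857
s = 1 + (scale-1)·z/height = 1 + (1.16-1)·1/7 = 1.022857
θ = twist·z/height = -321°·1/7 = -45.8571° = -0.800358 rad
cos θ = 0.696450, sin θ = -0.717606 (intermediates below are computed at full precision and shown rounded to 5 d.p.)
v1: (-3.5,2.5) → rotate → (-0.64356,4.25274) → ×s → (-0.65827,4.34995) → (-0.66,4.35)
v2: (2,-3) → rotate → (-0.75992,-3.52456) → ×s → (-0.77729,-3.60512) → (-0.78,-3.61)
v3: (4,-1.5) → rotate → (1.70939,-3.91510) → ×s → (1.74846,-4.00458) → (1.75,-4.00)
v4: (2.5,3.5) → rotate → (4.25274,0.64356) → ×s → (4.34995,0.65827) → (4.35,0.66)
v5: (-3.5,5) → rotate → (1.15045,5.99387) → ×s → (1.17675,6.13087) → (1.18,6.13)

Cross-section at z=1: (-0.66,4.35) (-0.78,-3.61) (1.75,-4.00) (4.35,0.66) (1.18,6.13)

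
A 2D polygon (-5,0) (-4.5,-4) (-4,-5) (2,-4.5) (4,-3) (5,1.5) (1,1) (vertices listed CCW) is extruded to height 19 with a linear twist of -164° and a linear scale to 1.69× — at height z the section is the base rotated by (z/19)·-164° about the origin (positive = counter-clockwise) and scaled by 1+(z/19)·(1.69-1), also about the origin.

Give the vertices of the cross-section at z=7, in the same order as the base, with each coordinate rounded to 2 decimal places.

t = z/height = 7/19 = 0.368421
s = 1 + (scale-1)·z/height = 1 + (1.69-1)·7/19 = 1.254211
θ = twist·z/height = -164°·7/19 = -60.4211° = -1.054546 rad
cos θ = 0.493622, sin θ = -0.869676 (intermediates below are computed at full precision and shown rounded to 5 d.p.)
v1: (-5,0) → rotate → (-2.46811,4.34838) → ×s → (-3.09553,5.45379) → (-3.10,5.45)
v2: (-4.5,-4) → rotate → (-5.70001,1.93905) → ×s → (-7.14901,2.43198) → (-7.15,2.43)
v3: (-4,-5) → rotate → (-6.32287,1.01059) → ×s → (-7.93021,1.26750) → (-7.93,1.27)
v4: (2,-4.5) → rotate → (-2.92630,-3.96065) → ×s → (-3.67019,-4.96749) → (-3.67,-4.97)
v5: (4,-3) → rotate → (-0.63454,-4.95957) → ×s → (-0.79585,-6.22035) → (-0.80,-6.22)
v6: (5,1.5) → rotate → (3.77263,-3.60795) → ×s → (4.73167,-4.52513) → (4.73,-4.53)
v7: (1,1) → rotate → (1.36330,-0.37605) → ×s → (1.70986,-0.47165) → (1.71,-0.47)

Cross-section at z=7: (-3.10,5.45) (-7.15,2.43) (-7.93,1.27) (-3.67,-4.97) (-0.80,-6.22) (4.73,-4.53) (1.71,-0.47)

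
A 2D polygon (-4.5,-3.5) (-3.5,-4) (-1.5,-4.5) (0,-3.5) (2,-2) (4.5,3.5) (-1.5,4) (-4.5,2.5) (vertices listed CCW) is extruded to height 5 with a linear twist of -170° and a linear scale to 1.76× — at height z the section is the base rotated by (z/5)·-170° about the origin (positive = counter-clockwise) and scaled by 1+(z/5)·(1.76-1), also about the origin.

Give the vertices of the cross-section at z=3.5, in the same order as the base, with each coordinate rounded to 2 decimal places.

t = z/height = 3.5/5 = 0.7
s = 1 + (scale-1)·z/height = 1 + (1.76-1)·3.5/5 = 1.532000
θ = twist·z/height = -170°·3.5/5 = -119.0000° = -2.076942 rad
cos θ = -0.484810, sin θ = -0.874620 (intermediates below are computed at full precision and shown rounded to 5 d.p.)
v1: (-4.5,-3.5) → rotate → (-0.87953,5.63262) → ×s → (-1.34743,8.62918) → (-1.35,8.63)
v2: (-3.5,-4) → rotate → (-1.80165,5.00041) → ×s → (-2.76012,7.66062) → (-2.76,7.66)
v3: (-1.5,-4.5) → rotate → (-3.20857,3.49357) → ×s → (-4.91554,5.35215) → (-4.92,5.35)
v4: (0,-3.5) → rotate → (-3.06117,1.69683) → ×s → (-4.68971,2.59955) → (-4.69,2.60)
v5: (2,-2) → rotate → (-2.71886,-0.77962) → ×s → (-4.16529,-1.19438) → (-4.17,-1.19)
v6: (4.5,3.5) → rotate → (0.87953,-5.63262) → ×s → (1.34743,-8.62918) → (1.35,-8.63)
v7: (-1.5,4) → rotate → (4.22569,-0.62731) → ×s → (6.47376,-0.96104) → (6.47,-0.96)
v8: (-4.5,2.5) → rotate → (4.36819,2.72376) → ×s → (6.69207,4.17281) → (6.69,4.17)

Cross-section at z=3.5: (-1.35,8.63) (-2.76,7.66) (-4.92,5.35) (-4.69,2.60) (-4.17,-1.19) (1.35,-8.63) (6.47,-0.96) (6.69,4.17)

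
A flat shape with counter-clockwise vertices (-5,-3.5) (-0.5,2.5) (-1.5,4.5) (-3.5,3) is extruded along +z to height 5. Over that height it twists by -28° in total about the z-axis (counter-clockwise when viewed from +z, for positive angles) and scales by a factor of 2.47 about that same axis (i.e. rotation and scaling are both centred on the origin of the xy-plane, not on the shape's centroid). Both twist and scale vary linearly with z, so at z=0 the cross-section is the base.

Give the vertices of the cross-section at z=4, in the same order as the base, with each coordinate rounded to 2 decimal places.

t = z/height = 4/5 = 0.8
s = 1 + (scale-1)·z/height = 1 + (2.47-1)·4/5 = 2.176000
θ = twist·z/height = -28°·4/5 = -22.4000° = -0.390954 rad
cos θ = 0.924546, sin θ = -0.381070 (intermediates below are computed at full precision and shown rounded to 5 d.p.)
v1: (-5,-3.5) → rotate → (-5.95648,-1.33056) → ×s → (-12.96129,-2.89530) → (-12.96,-2.90)
v2: (-0.5,2.5) → rotate → (0.49040,2.50190) → ×s → (1.06712,5.44413) → (1.07,5.44)
v3: (-1.5,4.5) → rotate → (0.32800,4.73206) → ×s → (0.71372,10.29697) → (0.71,10.30)
v4: (-3.5,3) → rotate → (-2.09270,4.10738) → ×s → (-4.55372,8.93767) → (-4.55,8.94)

Cross-section at z=4: (-12.96,-2.90) (1.07,5.44) (0.71,10.30) (-4.55,8.94)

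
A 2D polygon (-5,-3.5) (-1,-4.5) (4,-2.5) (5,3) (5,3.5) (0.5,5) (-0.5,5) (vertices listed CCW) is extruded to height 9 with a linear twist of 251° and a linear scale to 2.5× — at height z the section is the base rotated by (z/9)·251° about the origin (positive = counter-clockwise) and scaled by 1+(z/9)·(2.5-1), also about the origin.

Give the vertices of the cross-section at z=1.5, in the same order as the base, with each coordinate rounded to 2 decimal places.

t = z/height = 1.5/9 = 0.166667
s = 1 + (scale-1)·z/height = 1 + (2.5-1)·1.5/9 = 1.250000
θ = twist·z/height = 251°·1.5/9 = 41.8333° = 0.730129 rad
cos θ = 0.745088, sin θ = 0.666966 (intermediates below are computed at full precision and shown rounded to 5 d.p.)
v1: (-5,-3.5) → rotate → (-1.39106,-5.94264) → ×s → (-1.73882,-7.42830) → (-1.74,-7.43)
v2: (-1,-4.5) → rotate → (2.25626,-4.01986) → ×s → (2.82032,-5.02483) → (2.82,-5.02)
v3: (4,-2.5) → rotate → (4.64777,0.80514) → ×s → (5.80971,1.00643) → (5.81,1.01)
v4: (5,3) → rotate → (1.72454,5.57009) → ×s → (2.15568,6.96262) → (2.16,6.96)
v5: (5,3.5) → rotate → (1.39106,5.94264) → ×s → (1.73882,7.42830) → (1.74,7.43)
v6: (0.5,5) → rotate → (-2.96229,4.05892) → ×s → (-3.70286,5.07365) → (-3.70,5.07)
v7: (-0.5,5) → rotate → (-3.70737,3.39196) → ×s → (-4.63422,4.23995) → (-4.63,4.24)

Cross-section at z=1.5: (-1.74,-7.43) (2.82,-5.02) (5.81,1.01) (2.16,6.96) (1.74,7.43) (-3.70,5.07) (-4.63,4.24)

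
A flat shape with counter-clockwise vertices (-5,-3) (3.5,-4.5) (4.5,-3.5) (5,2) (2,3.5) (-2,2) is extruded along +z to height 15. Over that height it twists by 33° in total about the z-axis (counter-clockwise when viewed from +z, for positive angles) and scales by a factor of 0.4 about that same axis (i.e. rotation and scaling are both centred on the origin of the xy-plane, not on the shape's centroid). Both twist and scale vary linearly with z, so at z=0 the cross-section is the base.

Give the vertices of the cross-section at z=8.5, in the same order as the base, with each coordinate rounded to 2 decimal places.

Cross-section at z=8.5: (-2.49,-2.93) (3.14,-2.07) (3.55,-1.24) (2.70,2.31) (0.51,2.61) (-1.67,0.83)

t = z/height = 8.5/15 = 0.566667
s = 1 + (scale-1)·z/height = 1 + (0.4-1)·8.5/15 = 0.660000
θ = twist·z/height = 33°·8.5/15 = 18.7000° = 0.326377 rad
cos θ = 0.947210, sin θ = 0.320613 (intermediates below are computed at full precision and shown rounded to 5 d.p.)
v1: (-5,-3) → rotate → (-3.77421,-4.44470) → ×s → (-2.49098,-2.93350) → (-2.49,-2.93)
v2: (3.5,-4.5) → rotate → (4.75799,-3.14030) → ×s → (3.14028,-2.07260) → (3.14,-2.07)
v3: (4.5,-3.5) → rotate → (5.38459,-1.87248) → ×s → (3.55383,-1.23584) → (3.55,-1.24)
v4: (5,2) → rotate → (4.09483,3.49749) → ×s → (2.70258,2.30834) → (2.70,2.31)
v5: (2,3.5) → rotate → (0.77228,3.95646) → ×s → (0.50970,2.61126) → (0.51,2.61)
v6: (-2,2) → rotate → (-2.53565,1.25319) → ×s → (-1.67353,0.82711) → (-1.67,0.83)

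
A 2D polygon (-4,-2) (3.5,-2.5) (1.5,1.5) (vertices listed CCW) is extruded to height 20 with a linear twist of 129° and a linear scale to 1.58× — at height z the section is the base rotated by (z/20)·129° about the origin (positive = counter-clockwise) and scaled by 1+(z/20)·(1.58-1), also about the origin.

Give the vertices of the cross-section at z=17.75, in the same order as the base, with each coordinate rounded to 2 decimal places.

Cross-section at z=17.75: (5.27,-4.26) (1.25,6.39) (-3.01,1.13)

t = z/height = 17.75/20 = 0.8875
s = 1 + (scale-1)·z/height = 1 + (1.58-1)·17.75/20 = 1.514750
θ = twist·z/height = 129°·17.75/20 = 114.4875° = 1.998184 rad
cos θ = -0.414495, sin θ = 0.910052 (intermediates below are computed at full precision and shown rounded to 5 d.p.)
v1: (-4,-2) → rotate → (3.47808,-2.81122) → ×s → (5.26843,-4.25829) → (5.27,-4.26)
v2: (3.5,-2.5) → rotate → (0.82440,4.22142) → ×s → (1.24876,6.39439) → (1.25,6.39)
v3: (1.5,1.5) → rotate → (-1.98682,0.74334) → ×s → (-3.00954,1.12597) → (-3.01,1.13)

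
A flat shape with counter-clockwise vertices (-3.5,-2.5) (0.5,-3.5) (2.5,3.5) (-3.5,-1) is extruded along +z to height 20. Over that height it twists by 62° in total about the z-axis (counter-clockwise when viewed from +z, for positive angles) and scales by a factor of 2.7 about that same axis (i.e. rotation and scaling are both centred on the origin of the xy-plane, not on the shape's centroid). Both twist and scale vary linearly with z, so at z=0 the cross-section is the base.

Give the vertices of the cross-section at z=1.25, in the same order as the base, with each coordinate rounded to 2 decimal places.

t = z/height = 1.25/20 = 0.0625
s = 1 + (scale-1)·z/height = 1 + (2.7-1)·1.25/20 = 1.106250
θ = twist·z/height = 62°·1.25/20 = 3.8750° = 0.067632 rad
cos θ = 0.997714, sin θ = 0.067580 (intermediates below are computed at full precision and shown rounded to 5 d.p.)
v1: (-3.5,-2.5) → rotate → (-3.32305,-2.73081) → ×s → (-3.67612,-3.02096) → (-3.68,-3.02)
v2: (0.5,-3.5) → rotate → (0.73539,-3.45821) → ×s → (0.81352,-3.82564) → (0.81,-3.83)
v3: (2.5,3.5) → rotate → (2.25775,3.66095) → ×s → (2.49764,4.04992) → (2.50,4.05)
v4: (-3.5,-1) → rotate → (-3.42442,-1.23424) → ×s → (-3.78826,-1.36538) → (-3.79,-1.37)

Cross-section at z=1.25: (-3.68,-3.02) (0.81,-3.83) (2.50,4.05) (-3.79,-1.37)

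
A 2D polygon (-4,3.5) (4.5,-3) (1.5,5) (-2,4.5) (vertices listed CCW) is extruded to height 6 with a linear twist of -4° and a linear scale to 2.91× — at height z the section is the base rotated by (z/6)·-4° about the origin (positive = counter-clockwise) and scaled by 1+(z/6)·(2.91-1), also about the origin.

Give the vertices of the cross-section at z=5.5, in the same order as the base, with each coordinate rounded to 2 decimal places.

Cross-section at z=5.5: (-10.37,10.31) (11.83,-9.03) (5.00,13.46) (-4.70,12.71)

t = z/height = 5.5/6 = 0.916667
s = 1 + (scale-1)·z/height = 1 + (2.91-1)·5.5/6 = 2.750833
θ = twist·z/height = -4°·5.5/6 = -3.6667° = -0.063995 rad
cos θ = 0.997953, sin θ = -0.063952 (intermediates below are computed at full precision and shown rounded to 5 d.p.)
v1: (-4,3.5) → rotate → (-3.76798,3.74864) → ×s → (-10.36509,10.31189) → (-10.37,10.31)
v2: (4.5,-3) → rotate → (4.29893,-3.28164) → ×s → (11.82565,-9.02725) → (11.83,-9.03)
v3: (1.5,5) → rotate → (1.81669,4.89384) → ×s → (4.99741,13.46213) → (5.00,13.46)
v4: (-2,4.5) → rotate → (-1.70812,4.61869) → ×s → (-4.69876,12.70525) → (-4.70,12.71)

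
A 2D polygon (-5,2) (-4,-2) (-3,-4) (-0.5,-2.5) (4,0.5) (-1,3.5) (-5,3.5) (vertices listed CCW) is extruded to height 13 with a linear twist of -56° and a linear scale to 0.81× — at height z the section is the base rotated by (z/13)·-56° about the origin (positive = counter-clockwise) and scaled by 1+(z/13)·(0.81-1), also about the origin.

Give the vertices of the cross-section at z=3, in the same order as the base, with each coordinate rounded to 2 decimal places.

Cross-section at z=3: (-4.23,2.93) (-4.16,-1.01) (-3.65,-3.09) (-1.00,-2.22) (3.83,-0.39) (-0.18,3.48) (-3.91,4.33)

t = z/height = 3/13 = 0.230769
s = 1 + (scale-1)·z/height = 1 + (0.81-1)·3/13 = 0.956154
θ = twist·z/height = -56°·3/13 = -12.9231° = -0.225550 rad
cos θ = 0.974671, sin θ = -0.223643 (intermediates below are computed at full precision and shown rounded to 5 d.p.)
v1: (-5,2) → rotate → (-4.42607,3.06756) → ×s → (-4.23200,2.93306) → (-4.23,2.93)
v2: (-4,-2) → rotate → (-4.34597,-1.05477) → ×s → (-4.15542,-1.00852) → (-4.16,-1.01)
v3: (-3,-4) → rotate → (-3.81858,-3.22776) → ×s → (-3.65115,-3.08623) → (-3.65,-3.09)
v4: (-0.5,-2.5) → rotate → (-1.04644,-2.32486) → ×s → (-1.00056,-2.22292) → (-1.00,-2.22)
v5: (4,0.5) → rotate → (4.01051,-0.40724) → ×s → (3.83466,-0.38938) → (3.83,-0.39)
v6: (-1,3.5) → rotate → (-0.19192,3.63499) → ×s → (-0.18351,3.47561) → (-0.18,3.48)
v7: (-5,3.5) → rotate → (-4.09061,4.52956) → ×s → (-3.91125,4.33096) → (-3.91,4.33)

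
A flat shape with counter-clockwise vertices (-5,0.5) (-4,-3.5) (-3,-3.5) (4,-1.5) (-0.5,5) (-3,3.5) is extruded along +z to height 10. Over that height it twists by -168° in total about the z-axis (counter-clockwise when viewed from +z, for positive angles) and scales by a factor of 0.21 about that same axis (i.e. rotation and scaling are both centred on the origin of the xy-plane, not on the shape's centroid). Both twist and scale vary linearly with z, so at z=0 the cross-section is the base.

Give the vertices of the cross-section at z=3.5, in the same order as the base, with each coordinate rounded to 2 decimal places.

t = z/height = 3.5/10 = 0.35
s = 1 + (scale-1)·z/height = 1 + (0.21-1)·3.5/10 = 0.723500
θ = twist·z/height = -168°·3.5/10 = -58.8000° = -1.026254 rad
cos θ = 0.518027, sin θ = -0.855364 (intermediates below are computed at full precision and shown rounded to 5 d.p.)
v1: (-5,0.5) → rotate → (-2.16245,4.53583) → ×s → (-1.56453,3.28168) → (-1.56,3.28)
v2: (-4,-3.5) → rotate → (-5.06588,1.60836) → ×s → (-3.66517,1.16365) → (-3.67,1.16)
v3: (-3,-3.5) → rotate → (-4.54786,0.75300) → ×s → (-3.29037,0.54479) → (-3.29,0.54)
v4: (4,-1.5) → rotate → (0.78906,-4.19850) → ×s → (0.57089,-3.03761) → (0.57,-3.04)
v5: (-0.5,5) → rotate → (4.01781,3.01782) → ×s → (2.90688,2.18339) → (2.91,2.18)
v6: (-3,3.5) → rotate → (1.43969,4.37919) → ×s → (1.04162,3.16834) → (1.04,3.17)

Cross-section at z=3.5: (-1.56,3.28) (-3.67,1.16) (-3.29,0.54) (0.57,-3.04) (2.91,2.18) (1.04,3.17)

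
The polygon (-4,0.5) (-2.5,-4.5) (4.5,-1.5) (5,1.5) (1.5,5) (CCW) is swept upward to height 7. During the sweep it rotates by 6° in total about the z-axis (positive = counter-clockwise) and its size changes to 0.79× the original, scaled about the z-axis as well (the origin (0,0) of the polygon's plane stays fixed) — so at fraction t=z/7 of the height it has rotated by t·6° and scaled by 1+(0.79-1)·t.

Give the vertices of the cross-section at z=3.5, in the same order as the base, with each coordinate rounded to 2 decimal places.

t = z/height = 3.5/7 = 0.5
s = 1 + (scale-1)·z/height = 1 + (0.79-1)·3.5/7 = 0.895000
θ = twist·z/height = 6°·3.5/7 = 3.0000° = 0.052360 rad
cos θ = 0.998630, sin θ = 0.052336 (intermediates below are computed at full precision and shown rounded to 5 d.p.)
v1: (-4,0.5) → rotate → (-4.02069,0.28997) → ×s → (-3.59851,0.25952) → (-3.60,0.26)
v2: (-2.5,-4.5) → rotate → (-2.26106,-4.62467) → ×s → (-2.02365,-4.13908) → (-2.02,-4.14)
v3: (4.5,-1.5) → rotate → (4.57234,-1.26243) → ×s → (4.09224,-1.12988) → (4.09,-1.13)
v4: (5,1.5) → rotate → (4.91464,1.75962) → ×s → (4.39861,1.57486) → (4.40,1.57)
v5: (1.5,5) → rotate → (1.23626,5.07165) → ×s → (1.10646,4.53913) → (1.11,4.54)

Cross-section at z=3.5: (-3.60,0.26) (-2.02,-4.14) (4.09,-1.13) (4.40,1.57) (1.11,4.54)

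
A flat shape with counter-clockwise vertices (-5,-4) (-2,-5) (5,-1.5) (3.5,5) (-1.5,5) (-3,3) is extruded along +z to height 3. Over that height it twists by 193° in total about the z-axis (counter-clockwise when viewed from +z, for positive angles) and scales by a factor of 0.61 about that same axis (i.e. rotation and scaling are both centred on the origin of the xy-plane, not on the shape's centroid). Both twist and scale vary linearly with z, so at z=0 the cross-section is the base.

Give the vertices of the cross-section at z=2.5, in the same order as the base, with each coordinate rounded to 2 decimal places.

t = z/height = 2.5/3 = 0.833333
s = 1 + (scale-1)·z/height = 1 + (0.61-1)·2.5/3 = 0.675000
θ = twist·z/height = 193°·2.5/3 = 160.8333° = 2.807071 rad
cos θ = -0.944568, sin θ = 0.328317 (intermediates below are computed at full precision and shown rounded to 5 d.p.)
v1: (-5,-4) → rotate → (6.03611,2.13668) → ×s → (4.07437,1.44226) → (4.07,1.44)
v2: (-2,-5) → rotate → (3.53072,4.06620) → ×s → (2.38324,2.74469) → (2.38,2.74)
v3: (5,-1.5) → rotate → (-4.23036,3.05844) → ×s → (-2.85549,2.06445) → (-2.86,2.06)
v4: (3.5,5) → rotate → (-4.94757,-3.57373) → ×s → (-3.33961,-2.41227) → (-3.34,-2.41)
v5: (-1.5,5) → rotate → (-0.22473,-5.21531) → ×s → (-0.15170,-3.52034) → (-0.15,-3.52)
v6: (-3,3) → rotate → (1.84875,-3.81865) → ×s → (1.24791,-2.57759) → (1.25,-2.58)

Cross-section at z=2.5: (4.07,1.44) (2.38,2.74) (-2.86,2.06) (-3.34,-2.41) (-0.15,-3.52) (1.25,-2.58)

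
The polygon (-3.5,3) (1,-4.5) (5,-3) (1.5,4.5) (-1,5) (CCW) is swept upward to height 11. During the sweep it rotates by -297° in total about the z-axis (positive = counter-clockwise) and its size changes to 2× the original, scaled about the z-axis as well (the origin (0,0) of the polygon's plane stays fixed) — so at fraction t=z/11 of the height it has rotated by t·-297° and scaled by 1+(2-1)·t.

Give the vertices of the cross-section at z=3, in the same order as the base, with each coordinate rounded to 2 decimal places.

Cross-section at z=3: (3.07,5.00) (-5.46,-2.15) (-2.78,-6.88) (5.96,-0.99) (6.09,2.25)

t = z/height = 3/11 = 0.272727
s = 1 + (scale-1)·z/height = 1 + (2-1)·3/11 = 1.272727
θ = twist·z/height = -297°·3/11 = -81.0000° = -1.413717 rad
cos θ = 0.156434, sin θ = -0.987688 (intermediates below are computed at full precision and shown rounded to 5 d.p.)
v1: (-3.5,3) → rotate → (2.41554,3.92621) → ×s → (3.07433,4.99700) → (3.07,5.00)
v2: (1,-4.5) → rotate → (-4.28816,-1.69164) → ×s → (-5.45766,-2.15300) → (-5.46,-2.15)
v3: (5,-3) → rotate → (-2.18089,-5.40775) → ×s → (-2.77568,-6.88258) → (-2.78,-6.88)
v4: (1.5,4.5) → rotate → (4.67925,-0.77758) → ×s → (5.95541,-0.98964) → (5.96,-0.99)
v5: (-1,5) → rotate → (4.78201,1.76986) → ×s → (6.08619,2.25255) → (6.09,2.25)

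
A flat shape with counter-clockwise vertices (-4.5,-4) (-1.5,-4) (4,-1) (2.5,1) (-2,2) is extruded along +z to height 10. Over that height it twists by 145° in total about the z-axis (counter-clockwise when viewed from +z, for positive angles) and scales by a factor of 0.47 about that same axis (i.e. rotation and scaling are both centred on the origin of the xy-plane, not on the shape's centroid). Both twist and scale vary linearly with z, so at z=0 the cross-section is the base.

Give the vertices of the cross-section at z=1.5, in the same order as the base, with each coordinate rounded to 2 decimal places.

Cross-section at z=1.5: (-2.48,-4.95) (0.08,-3.93) (3.76,0.51) (1.80,1.71) (-2.39,1.03)

t = z/height = 1.5/10 = 0.15
s = 1 + (scale-1)·z/height = 1 + (0.47-1)·1.5/10 = 0.920500
θ = twist·z/height = 145°·1.5/10 = 21.7500° = 0.379609 rad
cos θ = 0.928810, sin θ = 0.370557 (intermediates below are computed at full precision and shown rounded to 5 d.p.)
v1: (-4.5,-4) → rotate → (-2.69741,-5.38275) → ×s → (-2.48297,-4.95482) → (-2.48,-4.95)
v2: (-1.5,-4) → rotate → (0.08902,-4.27107) → ×s → (0.08194,-3.93152) → (0.08,-3.93)
v3: (4,-1) → rotate → (4.08580,0.55342) → ×s → (3.76097,0.50942) → (3.76,0.51)
v4: (2.5,1) → rotate → (1.95147,1.85520) → ×s → (1.79632,1.70771) → (1.80,1.71)
v5: (-2,2) → rotate → (-2.59873,1.11650) → ×s → (-2.39213,1.02774) → (-2.39,1.03)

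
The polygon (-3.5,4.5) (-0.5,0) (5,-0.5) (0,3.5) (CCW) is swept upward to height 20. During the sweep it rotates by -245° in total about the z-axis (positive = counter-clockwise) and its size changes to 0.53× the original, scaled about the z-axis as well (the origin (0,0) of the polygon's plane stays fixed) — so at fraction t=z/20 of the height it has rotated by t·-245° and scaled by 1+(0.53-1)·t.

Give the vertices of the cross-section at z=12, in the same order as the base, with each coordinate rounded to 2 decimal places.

t = z/height = 12/20 = 0.6
s = 1 + (scale-1)·z/height = 1 + (0.53-1)·12/20 = 0.718000
θ = twist·z/height = -245°·12/20 = -147.0000° = -2.565634 rad
cos θ = -0.838671, sin θ = -0.544639 (intermediates below are computed at full precision and shown rounded to 5 d.p.)
v1: (-3.5,4.5) → rotate → (5.38622,-1.86778) → ×s → (3.86731,-1.34107) → (3.87,-1.34)
v2: (-0.5,0) → rotate → (0.41934,0.27232) → ×s → (0.30108,0.19553) → (0.30,0.20)
v3: (5,-0.5) → rotate → (-4.46567,-2.30386) → ×s → (-3.20635,-1.65417) → (-3.21,-1.65)
v4: (0,3.5) → rotate → (1.90624,-2.93535) → ×s → (1.36868,-2.10758) → (1.37,-2.11)

Cross-section at z=12: (3.87,-1.34) (0.30,0.20) (-3.21,-1.65) (1.37,-2.11)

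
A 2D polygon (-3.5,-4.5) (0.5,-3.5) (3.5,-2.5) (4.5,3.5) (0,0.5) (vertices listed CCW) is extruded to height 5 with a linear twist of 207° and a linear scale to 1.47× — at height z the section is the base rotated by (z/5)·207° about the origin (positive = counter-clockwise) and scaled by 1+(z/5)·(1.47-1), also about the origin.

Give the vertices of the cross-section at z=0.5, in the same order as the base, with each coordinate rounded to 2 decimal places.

t = z/height = 0.5/5 = 0.1
s = 1 + (scale-1)·z/height = 1 + (1.47-1)·0.5/5 = 1.047000
θ = twist·z/height = 207°·0.5/5 = 20.7000° = 0.361283 rad
cos θ = 0.935444, sin θ = 0.353475 (intermediates below are computed at full precision and shown rounded to 5 d.p.)
v1: (-3.5,-4.5) → rotate → (-1.68342,-5.44666) → ×s → (-1.76254,-5.70265) → (-1.76,-5.70)
v2: (0.5,-3.5) → rotate → (1.70488,-3.09732) → ×s → (1.78501,-3.24289) → (1.79,-3.24)
v3: (3.5,-2.5) → rotate → (4.15774,-1.10145) → ×s → (4.35316,-1.15322) → (4.35,-1.15)
v4: (4.5,3.5) → rotate → (2.97234,4.86469) → ×s → (3.11204,5.09333) → (3.11,5.09)
v5: (0,0.5) → rotate → (-0.17674,0.46772) → ×s → (-0.18504,0.48970) → (-0.19,0.49)

Cross-section at z=0.5: (-1.76,-5.70) (1.79,-3.24) (4.35,-1.15) (3.11,5.09) (-0.19,0.49)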